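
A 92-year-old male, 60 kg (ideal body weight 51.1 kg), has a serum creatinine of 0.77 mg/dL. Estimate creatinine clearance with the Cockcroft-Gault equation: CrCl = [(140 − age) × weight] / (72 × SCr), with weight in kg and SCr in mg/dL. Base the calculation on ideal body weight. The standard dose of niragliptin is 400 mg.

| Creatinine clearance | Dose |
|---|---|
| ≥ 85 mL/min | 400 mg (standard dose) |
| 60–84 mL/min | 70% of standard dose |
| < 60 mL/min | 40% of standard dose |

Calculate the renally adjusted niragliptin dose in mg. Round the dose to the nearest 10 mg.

CrCl = (140 − 92) × 51.1 / (72 × 0.77) = 2452.8 / 55.44 ≈ 44.2 mL/min
CrCl ≈ 44 mL/min → bracket < 60 mL/min.
40% of 400 mg = 160 mg

160 mg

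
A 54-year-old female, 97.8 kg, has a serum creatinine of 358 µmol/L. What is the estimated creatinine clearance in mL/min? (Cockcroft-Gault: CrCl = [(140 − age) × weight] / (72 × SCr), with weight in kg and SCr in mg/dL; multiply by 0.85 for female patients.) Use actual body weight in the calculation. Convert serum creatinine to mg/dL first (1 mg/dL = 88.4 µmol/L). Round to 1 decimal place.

SCr = 358 / 88.4 = 4.05 mg/dL
CrCl = (140 − 54) × 97.8 / (72 × 4.05) × 0.85 = 8410.8 / 291.60 × 0.85 ≈ 24.5 mL/min

24.5 mL/min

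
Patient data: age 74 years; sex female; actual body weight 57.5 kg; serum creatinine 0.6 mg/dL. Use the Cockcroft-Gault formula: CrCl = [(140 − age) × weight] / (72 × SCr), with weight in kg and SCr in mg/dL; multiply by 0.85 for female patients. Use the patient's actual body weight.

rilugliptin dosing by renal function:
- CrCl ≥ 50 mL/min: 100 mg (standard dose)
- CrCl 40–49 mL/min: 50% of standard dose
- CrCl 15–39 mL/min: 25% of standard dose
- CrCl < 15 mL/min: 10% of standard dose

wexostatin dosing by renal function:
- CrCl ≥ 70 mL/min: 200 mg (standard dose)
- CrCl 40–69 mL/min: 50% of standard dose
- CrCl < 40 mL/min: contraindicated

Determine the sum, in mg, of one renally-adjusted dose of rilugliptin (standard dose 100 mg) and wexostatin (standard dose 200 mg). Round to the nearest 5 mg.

300 mg

CrCl = (140 − 74) × 57.5 / (72 × 0.6) × 0.85 = 3795.0 / 43.20 × 0.85 ≈ 74.7 mL/min
CrCl ≈ 75 mL/min.
rilugliptin: ≥ 50 mL/min → 100% of 100 mg = 100 mg.
wexostatin: ≥ 70 mL/min → 100% of 200 mg = 200 mg.
Total = 100 + 200 = 300 mg.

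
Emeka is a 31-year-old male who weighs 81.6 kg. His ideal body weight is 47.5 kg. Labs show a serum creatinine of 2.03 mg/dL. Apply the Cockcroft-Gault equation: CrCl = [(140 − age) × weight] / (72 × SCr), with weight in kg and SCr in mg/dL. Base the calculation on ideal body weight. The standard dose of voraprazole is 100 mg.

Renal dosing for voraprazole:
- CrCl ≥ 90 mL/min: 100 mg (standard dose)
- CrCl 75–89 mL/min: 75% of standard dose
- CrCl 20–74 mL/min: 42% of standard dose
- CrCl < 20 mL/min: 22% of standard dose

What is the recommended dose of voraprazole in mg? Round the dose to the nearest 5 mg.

CrCl = (140 − 31) × 47.5 / (72 × 2.03) = 5177.5 / 146.16 ≈ 35.4 mL/min
CrCl ≈ 35 mL/min → bracket 20–74 mL/min.
42% of 100 mg = 42 mg → 40 mg

40 mg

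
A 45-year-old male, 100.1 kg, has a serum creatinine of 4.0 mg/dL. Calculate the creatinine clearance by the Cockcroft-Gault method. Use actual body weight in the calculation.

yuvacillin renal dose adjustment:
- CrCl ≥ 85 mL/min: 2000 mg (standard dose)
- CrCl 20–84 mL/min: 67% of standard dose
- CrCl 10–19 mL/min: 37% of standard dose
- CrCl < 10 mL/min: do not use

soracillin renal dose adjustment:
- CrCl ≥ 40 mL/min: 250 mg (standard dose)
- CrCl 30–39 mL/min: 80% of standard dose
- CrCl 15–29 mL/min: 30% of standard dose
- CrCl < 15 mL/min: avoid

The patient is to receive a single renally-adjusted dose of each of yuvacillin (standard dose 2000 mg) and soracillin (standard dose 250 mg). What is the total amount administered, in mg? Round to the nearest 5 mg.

CrCl = (140 − 45) × 100.1 / (72 × 4) = 9509.5 / 288.00 ≈ 33.0 mL/min
CrCl ≈ 33 mL/min.
yuvacillin: 20–84 mL/min → 67% of 2000 mg = 1340 mg.
soracillin: 30–39 mL/min → 80% of 250 mg = 200 mg.
Total = 1340 + 200 = 1540 mg.

1540 mg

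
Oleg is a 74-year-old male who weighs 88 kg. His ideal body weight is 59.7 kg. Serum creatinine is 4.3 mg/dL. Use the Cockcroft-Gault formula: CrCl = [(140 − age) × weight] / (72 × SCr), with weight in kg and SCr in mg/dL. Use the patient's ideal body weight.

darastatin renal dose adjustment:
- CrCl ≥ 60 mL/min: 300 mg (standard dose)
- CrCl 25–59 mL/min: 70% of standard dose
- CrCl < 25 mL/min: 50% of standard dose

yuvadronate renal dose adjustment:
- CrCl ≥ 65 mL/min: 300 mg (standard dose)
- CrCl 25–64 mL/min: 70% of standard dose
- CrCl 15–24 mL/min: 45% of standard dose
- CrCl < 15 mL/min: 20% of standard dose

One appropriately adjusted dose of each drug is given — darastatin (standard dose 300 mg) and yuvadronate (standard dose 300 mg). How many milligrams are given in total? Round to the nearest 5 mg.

210 mg

CrCl = (140 − 74) × 59.7 / (72 × 4.3) = 3940.2 / 309.60 ≈ 12.7 mL/min
CrCl ≈ 13 mL/min.
darastatin: < 25 mL/min → 50% of 300 mg = 150 mg.
yuvadronate: < 15 mL/min → 20% of 300 mg = 60 mg.
Total = 150 + 60 = 210 mg.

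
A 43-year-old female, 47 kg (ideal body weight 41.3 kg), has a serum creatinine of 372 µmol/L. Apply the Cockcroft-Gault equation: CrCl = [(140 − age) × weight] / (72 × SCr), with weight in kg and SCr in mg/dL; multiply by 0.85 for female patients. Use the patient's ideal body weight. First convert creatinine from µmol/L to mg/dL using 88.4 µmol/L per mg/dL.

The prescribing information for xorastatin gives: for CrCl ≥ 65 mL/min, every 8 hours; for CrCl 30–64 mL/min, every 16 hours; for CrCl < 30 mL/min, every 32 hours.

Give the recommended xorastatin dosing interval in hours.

SCr = 372 / 88.4 = 4.208 mg/dL
CrCl = (140 − 43) × 41.3 / (72 × 4.208) × 0.85 = 4006.1 / 302.98 × 0.85 ≈ 11.2 mL/min
CrCl ≈ 11 mL/min → bracket < 30 mL/min → every 32 hours.

every 32 hours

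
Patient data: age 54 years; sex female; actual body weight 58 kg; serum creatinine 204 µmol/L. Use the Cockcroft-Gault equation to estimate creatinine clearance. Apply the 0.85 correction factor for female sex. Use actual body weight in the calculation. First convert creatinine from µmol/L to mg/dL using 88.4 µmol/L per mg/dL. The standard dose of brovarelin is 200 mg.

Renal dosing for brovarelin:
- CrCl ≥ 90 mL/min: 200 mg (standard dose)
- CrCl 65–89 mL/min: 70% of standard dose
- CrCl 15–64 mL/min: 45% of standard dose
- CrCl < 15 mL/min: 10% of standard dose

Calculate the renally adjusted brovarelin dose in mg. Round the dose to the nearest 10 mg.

SCr = 204 / 88.4 = 2.308 mg/dL
CrCl = (140 − 54) × 58 / (72 × 2.308) × 0.85 = 4988.0 / 166.18 × 0.85 ≈ 25.5 mL/min
CrCl ≈ 26 mL/min → bracket 15–64 mL/min.
45% of 200 mg = 90 mg

90 mg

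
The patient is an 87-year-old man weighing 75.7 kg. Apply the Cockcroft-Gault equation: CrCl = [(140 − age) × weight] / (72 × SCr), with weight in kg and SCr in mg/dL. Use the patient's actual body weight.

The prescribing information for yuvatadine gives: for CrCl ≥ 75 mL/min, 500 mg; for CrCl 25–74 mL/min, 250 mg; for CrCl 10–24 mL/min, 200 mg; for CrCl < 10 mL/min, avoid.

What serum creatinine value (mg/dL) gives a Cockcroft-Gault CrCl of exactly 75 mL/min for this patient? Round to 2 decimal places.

0.74 mg/dL

Standard dose requires CrCl ≥ 75 mL/min.
Set (140 − 87) × 75.7 / (72 × SCr) = 75
SCr = (140 − 87) × 75.7 / (72 × 75) = 0.743 mg/dL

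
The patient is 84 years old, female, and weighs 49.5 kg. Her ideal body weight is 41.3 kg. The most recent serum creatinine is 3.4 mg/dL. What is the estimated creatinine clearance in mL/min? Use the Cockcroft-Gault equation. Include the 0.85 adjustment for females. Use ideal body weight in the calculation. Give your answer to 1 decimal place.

8.0 mL/min

CrCl = (140 − 84) × 41.3 / (72 × 3.4) × 0.85 = 2312.8 / 244.80 × 0.85 ≈ 8.0 mL/min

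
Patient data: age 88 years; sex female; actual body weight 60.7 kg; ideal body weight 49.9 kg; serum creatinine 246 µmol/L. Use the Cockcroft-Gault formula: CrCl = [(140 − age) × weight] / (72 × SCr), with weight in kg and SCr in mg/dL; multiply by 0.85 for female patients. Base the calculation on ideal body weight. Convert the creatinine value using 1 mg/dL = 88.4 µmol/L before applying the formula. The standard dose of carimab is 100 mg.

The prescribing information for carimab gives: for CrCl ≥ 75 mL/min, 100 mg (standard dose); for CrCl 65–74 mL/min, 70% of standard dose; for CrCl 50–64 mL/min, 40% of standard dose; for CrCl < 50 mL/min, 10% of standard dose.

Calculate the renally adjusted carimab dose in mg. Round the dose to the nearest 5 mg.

SCr = 246 / 88.4 = 2.783 mg/dL
CrCl = (140 − 88) × 49.9 / (72 × 2.783) × 0.85 = 2594.8 / 200.38 × 0.85 ≈ 11.0 mL/min
CrCl ≈ 11 mL/min → bracket < 50 mL/min.
10% of 100 mg = 10 mg

10 mg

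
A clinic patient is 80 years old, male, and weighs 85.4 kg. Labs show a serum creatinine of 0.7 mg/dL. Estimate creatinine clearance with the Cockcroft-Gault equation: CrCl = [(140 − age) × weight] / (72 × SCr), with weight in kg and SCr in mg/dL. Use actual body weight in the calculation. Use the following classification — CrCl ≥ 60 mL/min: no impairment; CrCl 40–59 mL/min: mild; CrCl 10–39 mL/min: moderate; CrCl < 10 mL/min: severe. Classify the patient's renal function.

no impairment

CrCl = (140 − 80) × 85.4 / (72 × 0.7) = 5124.0 / 50.40 ≈ 101.7 mL/min
102 mL/min falls in the 'no impairment' range.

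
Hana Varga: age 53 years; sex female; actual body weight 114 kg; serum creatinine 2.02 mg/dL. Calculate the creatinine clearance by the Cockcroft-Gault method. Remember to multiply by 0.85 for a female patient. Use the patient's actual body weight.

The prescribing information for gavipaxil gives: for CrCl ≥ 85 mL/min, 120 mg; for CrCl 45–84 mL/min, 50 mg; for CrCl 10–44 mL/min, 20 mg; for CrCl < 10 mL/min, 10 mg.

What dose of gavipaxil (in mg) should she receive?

50 mg

CrCl = (140 − 53) × 114 / (72 × 2.02) × 0.85 = 9918.0 / 145.44 × 0.85 ≈ 58.0 mL/min
CrCl ≈ 58 mL/min → bracket 45–84 mL/min.
Dose for this bracket: 50 mg.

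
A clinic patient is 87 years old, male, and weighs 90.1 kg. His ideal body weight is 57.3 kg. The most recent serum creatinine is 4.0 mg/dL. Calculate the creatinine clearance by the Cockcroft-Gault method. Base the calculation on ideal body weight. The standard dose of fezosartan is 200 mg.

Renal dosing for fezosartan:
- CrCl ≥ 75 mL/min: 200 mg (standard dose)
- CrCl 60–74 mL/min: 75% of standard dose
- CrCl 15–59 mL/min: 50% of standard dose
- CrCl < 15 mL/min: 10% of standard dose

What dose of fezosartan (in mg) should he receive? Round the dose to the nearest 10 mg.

20 mg

CrCl = (140 − 87) × 57.3 / (72 × 4) = 3036.9 / 288.00 ≈ 10.5 mL/min
CrCl ≈ 11 mL/min → bracket < 15 mL/min.
10% of 200 mg = 20 mg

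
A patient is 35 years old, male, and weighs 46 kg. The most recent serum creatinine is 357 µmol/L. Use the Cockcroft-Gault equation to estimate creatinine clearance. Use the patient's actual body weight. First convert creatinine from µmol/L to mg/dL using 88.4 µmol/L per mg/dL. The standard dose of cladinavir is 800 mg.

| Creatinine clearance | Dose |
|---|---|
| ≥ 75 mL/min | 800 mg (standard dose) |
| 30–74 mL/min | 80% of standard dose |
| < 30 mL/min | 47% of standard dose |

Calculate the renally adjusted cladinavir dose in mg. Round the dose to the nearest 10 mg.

380 mg

SCr = 357 / 88.4 = 4.038 mg/dL
CrCl = (140 − 35) × 46 / (72 × 4.038) = 4830.0 / 290.74 ≈ 16.6 mL/min
CrCl ≈ 17 mL/min → bracket < 30 mL/min.
47% of 800 mg = 376 mg → 380 mg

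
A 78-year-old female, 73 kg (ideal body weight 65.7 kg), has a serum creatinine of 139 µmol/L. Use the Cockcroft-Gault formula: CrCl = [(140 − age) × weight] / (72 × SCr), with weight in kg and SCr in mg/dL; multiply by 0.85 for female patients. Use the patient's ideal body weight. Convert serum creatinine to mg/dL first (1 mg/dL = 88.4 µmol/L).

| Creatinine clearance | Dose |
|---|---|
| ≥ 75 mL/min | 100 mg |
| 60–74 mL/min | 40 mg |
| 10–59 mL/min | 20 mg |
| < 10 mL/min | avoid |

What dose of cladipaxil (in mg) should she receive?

SCr = 139 / 88.4 = 1.572 mg/dL
CrCl = (140 − 78) × 65.7 / (72 × 1.572) × 0.85 = 4073.4 / 113.18 × 0.85 ≈ 30.6 mL/min
CrCl ≈ 31 mL/min → bracket 10–59 mL/min.
Dose for this bracket: 20 mg.

20 mg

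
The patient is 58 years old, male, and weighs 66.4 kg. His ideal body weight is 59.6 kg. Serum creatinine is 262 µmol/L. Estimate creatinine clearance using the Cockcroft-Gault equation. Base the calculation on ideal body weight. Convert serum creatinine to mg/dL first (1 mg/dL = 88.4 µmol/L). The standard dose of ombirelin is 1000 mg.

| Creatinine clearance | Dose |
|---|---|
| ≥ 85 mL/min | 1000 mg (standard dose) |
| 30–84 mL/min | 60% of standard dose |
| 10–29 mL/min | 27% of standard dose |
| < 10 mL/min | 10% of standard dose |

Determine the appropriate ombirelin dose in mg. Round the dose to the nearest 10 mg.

270 mg

SCr = 262 / 88.4 = 2.964 mg/dL
CrCl = (140 − 58) × 59.6 / (72 × 2.964) = 4887.2 / 213.41 ≈ 22.9 mL/min
CrCl ≈ 23 mL/min → bracket 10–29 mL/min.
27% of 1000 mg = 270 mg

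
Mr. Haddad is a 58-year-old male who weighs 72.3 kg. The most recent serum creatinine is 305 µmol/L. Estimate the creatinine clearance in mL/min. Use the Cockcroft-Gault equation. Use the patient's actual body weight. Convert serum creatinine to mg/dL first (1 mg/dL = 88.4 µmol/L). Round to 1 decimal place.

SCr = 305 / 88.4 = 3.45 mg/dL
CrCl = (140 − 58) × 72.3 / (72 × 3.45) = 5928.6 / 248.40 ≈ 23.9 mL/min

23.9 mL/min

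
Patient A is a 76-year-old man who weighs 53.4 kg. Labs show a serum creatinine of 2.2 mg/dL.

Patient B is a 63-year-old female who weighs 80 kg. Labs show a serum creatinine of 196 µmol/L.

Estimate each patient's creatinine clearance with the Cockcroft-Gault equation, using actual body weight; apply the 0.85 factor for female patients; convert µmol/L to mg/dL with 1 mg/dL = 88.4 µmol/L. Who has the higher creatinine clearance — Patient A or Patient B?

Patient A: CrCl = (140 − 76) × 53.4 / (72 × 2.2) = 3417.6 / 158.40 ≈ 21.6 mL/min
Patient B: SCr = 196 / 88.4 = 2.217 mg/dL
Patient B: CrCl = (140 − 63) × 80 / (72 × 2.217) × 0.85 = 6160.0 / 159.62 × 0.85 ≈ 32.8 mL/min
21.6 vs 32.8 mL/min → Patient B is higher.

Patient B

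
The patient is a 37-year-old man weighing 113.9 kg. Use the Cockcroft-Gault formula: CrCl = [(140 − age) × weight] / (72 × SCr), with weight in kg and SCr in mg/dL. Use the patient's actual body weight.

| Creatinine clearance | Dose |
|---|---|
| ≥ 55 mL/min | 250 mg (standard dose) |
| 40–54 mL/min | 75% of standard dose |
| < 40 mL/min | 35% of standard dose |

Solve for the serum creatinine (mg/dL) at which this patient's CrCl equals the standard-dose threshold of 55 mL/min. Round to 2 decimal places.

2.96 mg/dL

Standard dose requires CrCl ≥ 55 mL/min.
Set (140 − 37) × 113.9 / (72 × SCr) = 55
SCr = (140 − 37) × 113.9 / (72 × 55) = 2.963 mg/dL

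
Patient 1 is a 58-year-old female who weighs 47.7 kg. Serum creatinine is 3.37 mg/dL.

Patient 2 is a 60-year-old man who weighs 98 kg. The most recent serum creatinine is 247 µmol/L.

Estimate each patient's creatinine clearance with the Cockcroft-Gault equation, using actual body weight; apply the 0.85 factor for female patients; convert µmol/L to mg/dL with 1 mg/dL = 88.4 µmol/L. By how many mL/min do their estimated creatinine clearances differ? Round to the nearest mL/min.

25 mL/min

Patient 1: CrCl = (140 − 58) × 47.7 / (72 × 3.37) × 0.85 = 3911.4 / 242.64 × 0.85 ≈ 13.7 mL/min
Patient 2: SCr = 247 / 88.4 = 2.794 mg/dL
Patient 2: CrCl = (140 − 60) × 98 / (72 × 2.794) = 7840.0 / 201.17 ≈ 39.0 mL/min
|13.7 − 39.0| = 25.3 mL/min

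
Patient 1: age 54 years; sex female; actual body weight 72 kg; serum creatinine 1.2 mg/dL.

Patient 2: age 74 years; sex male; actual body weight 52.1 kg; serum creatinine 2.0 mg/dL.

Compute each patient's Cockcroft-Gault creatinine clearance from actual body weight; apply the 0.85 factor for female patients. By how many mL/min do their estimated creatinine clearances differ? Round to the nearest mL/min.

Patient 1: CrCl = (140 − 54) × 72 / (72 × 1.2) × 0.85 = 6192.0 / 86.40 × 0.85 ≈ 60.9 mL/min
Patient 2: CrCl = (140 − 74) × 52.1 / (72 × 2) = 3438.6 / 144.00 ≈ 23.9 mL/min
|60.9 − 23.9| = 37.0 mL/min

37 mL/min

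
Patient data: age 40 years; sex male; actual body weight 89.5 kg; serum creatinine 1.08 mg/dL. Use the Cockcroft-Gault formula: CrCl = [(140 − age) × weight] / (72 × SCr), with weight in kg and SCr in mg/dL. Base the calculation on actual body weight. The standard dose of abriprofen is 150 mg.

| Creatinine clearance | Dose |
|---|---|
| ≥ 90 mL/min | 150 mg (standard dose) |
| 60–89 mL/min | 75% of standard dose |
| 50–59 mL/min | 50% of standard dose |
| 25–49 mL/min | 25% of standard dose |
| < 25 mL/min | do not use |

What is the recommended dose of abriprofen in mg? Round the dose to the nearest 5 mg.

150 mg

CrCl = (140 − 40) × 89.5 / (72 × 1.08) = 8950.0 / 77.76 ≈ 115.1 mL/min
CrCl ≈ 115 mL/min → bracket ≥ 90 mL/min.
100% of 150 mg = 150 mg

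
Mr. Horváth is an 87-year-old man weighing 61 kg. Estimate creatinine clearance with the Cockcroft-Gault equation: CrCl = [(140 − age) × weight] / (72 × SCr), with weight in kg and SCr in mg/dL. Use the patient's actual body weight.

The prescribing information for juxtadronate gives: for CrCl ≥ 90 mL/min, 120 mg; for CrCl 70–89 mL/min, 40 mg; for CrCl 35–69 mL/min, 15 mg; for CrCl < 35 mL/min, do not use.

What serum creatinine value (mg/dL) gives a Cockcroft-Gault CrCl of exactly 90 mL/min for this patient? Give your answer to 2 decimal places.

0.50 mg/dL

Standard dose requires CrCl ≥ 90 mL/min.
Set (140 − 87) × 61 / (72 × SCr) = 90
SCr = (140 − 87) × 61 / (72 × 90) = 0.499 mg/dL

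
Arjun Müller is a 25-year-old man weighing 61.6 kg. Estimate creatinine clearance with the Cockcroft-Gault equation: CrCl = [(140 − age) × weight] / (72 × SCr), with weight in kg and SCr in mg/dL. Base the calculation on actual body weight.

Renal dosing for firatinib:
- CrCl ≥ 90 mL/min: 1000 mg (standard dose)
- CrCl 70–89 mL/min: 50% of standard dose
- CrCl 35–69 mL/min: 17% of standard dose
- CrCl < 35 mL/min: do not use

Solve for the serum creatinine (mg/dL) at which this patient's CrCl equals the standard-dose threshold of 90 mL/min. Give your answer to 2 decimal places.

1.09 mg/dL

Standard dose requires CrCl ≥ 90 mL/min.
Set (140 − 25) × 61.6 / (72 × SCr) = 90
SCr = (140 − 25) × 61.6 / (72 × 90) = 1.093 mg/dL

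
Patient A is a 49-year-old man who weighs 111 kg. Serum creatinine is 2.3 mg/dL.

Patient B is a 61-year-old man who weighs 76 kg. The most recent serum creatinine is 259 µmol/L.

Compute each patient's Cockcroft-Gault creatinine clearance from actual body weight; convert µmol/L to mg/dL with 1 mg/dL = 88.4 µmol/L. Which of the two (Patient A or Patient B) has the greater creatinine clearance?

Patient A

Patient A: CrCl = (140 − 49) × 111 / (72 × 2.3) = 10101.0 / 165.60 ≈ 61.0 mL/min
Patient B: SCr = 259 / 88.4 = 2.93 mg/dL
Patient B: CrCl = (140 − 61) × 76 / (72 × 2.93) = 6004.0 / 210.96 ≈ 28.5 mL/min
61.0 vs 28.5 mL/min → Patient A is higher.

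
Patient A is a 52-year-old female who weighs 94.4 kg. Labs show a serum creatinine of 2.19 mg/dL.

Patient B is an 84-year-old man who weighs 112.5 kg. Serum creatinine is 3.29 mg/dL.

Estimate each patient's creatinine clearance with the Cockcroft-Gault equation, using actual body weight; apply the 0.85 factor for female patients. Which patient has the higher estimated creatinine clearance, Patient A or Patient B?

Patient A: CrCl = (140 − 52) × 94.4 / (72 × 2.19) × 0.85 = 8307.2 / 157.68 × 0.85 ≈ 44.8 mL/min
Patient B: CrCl = (140 − 84) × 112.5 / (72 × 3.29) = 6300.0 / 236.88 ≈ 26.6 mL/min
44.8 vs 26.6 mL/min → Patient A is higher.

Patient A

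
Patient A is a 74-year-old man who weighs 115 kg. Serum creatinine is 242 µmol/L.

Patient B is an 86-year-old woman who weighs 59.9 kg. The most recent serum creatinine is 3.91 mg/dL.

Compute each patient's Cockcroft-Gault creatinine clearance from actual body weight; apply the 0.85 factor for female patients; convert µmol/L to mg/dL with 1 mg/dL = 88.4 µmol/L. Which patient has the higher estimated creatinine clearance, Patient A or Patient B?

Patient A: SCr = 242 / 88.4 = 2.738 mg/dL
Patient A: CrCl = (140 − 74) × 115 / (72 × 2.738) = 7590.0 / 197.14 ≈ 38.5 mL/min
Patient B: CrCl = (140 − 86) × 59.9 / (72 × 3.91) × 0.85 = 3234.6 / 281.52 × 0.85 ≈ 9.8 mL/min
38.5 vs 9.8 mL/min → Patient A is higher.

Patient A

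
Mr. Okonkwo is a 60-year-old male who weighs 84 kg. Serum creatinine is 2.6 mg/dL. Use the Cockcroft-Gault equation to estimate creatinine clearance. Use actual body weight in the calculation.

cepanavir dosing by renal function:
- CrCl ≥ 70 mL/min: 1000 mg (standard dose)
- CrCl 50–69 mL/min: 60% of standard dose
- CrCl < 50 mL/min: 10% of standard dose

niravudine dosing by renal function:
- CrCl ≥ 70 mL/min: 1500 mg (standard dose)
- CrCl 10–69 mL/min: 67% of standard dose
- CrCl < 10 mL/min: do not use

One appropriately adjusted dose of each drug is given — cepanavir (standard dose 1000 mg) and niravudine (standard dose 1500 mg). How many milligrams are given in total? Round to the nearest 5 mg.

1105 mg

CrCl = (140 − 60) × 84 / (72 × 2.6) = 6720.0 / 187.20 ≈ 35.9 mL/min
CrCl ≈ 36 mL/min.
cepanavir: < 50 mL/min → 10% of 1000 mg = 100 mg.
niravudine: 10–69 mL/min → 67% of 1500 mg = 1005 mg.
Total = 100 + 1005 = 1105 mg.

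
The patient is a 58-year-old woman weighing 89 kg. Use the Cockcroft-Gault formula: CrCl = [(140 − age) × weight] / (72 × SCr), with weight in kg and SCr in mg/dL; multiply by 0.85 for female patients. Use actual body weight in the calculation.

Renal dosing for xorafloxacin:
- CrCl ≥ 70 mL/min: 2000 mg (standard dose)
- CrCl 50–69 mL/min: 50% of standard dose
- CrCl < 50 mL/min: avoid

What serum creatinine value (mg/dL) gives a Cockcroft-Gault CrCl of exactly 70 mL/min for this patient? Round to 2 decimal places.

1.23 mg/dL

Standard dose requires CrCl ≥ 70 mL/min.
Set (140 − 58) × 89 × 0.85 / (72 × SCr) = 70
SCr = (140 − 58) × 89 × 0.85 / (72 × 70) = 1.231 mg/dL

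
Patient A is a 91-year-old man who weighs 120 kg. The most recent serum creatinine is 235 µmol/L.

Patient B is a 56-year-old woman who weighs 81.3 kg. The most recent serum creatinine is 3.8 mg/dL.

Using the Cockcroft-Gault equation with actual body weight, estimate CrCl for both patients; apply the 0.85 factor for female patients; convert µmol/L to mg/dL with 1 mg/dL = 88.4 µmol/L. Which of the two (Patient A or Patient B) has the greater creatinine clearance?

Patient A: SCr = 235 / 88.4 = 2.658 mg/dL
Patient A: CrCl = (140 − 91) × 120 / (72 × 2.658) = 5880.0 / 191.38 ≈ 30.7 mL/min
Patient B: CrCl = (140 − 56) × 81.3 / (72 × 3.8) × 0.85 = 6829.2 / 273.60 × 0.85 ≈ 21.2 mL/min
30.7 vs 21.2 mL/min → Patient A is higher.

Patient A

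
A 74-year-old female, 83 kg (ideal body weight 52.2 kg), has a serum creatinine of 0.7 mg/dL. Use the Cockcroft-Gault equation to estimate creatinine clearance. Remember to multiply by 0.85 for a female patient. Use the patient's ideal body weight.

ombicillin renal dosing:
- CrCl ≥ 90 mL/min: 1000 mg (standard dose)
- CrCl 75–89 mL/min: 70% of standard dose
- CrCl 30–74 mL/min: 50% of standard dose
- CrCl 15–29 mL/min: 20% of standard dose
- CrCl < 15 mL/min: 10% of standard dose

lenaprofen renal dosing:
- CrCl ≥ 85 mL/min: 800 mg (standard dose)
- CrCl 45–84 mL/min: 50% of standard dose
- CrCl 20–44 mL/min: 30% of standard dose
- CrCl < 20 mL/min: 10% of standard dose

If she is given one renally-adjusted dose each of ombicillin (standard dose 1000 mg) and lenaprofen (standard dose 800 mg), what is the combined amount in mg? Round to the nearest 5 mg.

CrCl = (140 − 74) × 52.2 / (72 × 0.7) × 0.85 = 3445.2 / 50.40 × 0.85 ≈ 58.1 mL/min
CrCl ≈ 58 mL/min.
ombicillin: 30–74 mL/min → 50% of 1000 mg = 500 mg.
lenaprofen: 45–84 mL/min → 50% of 800 mg = 400 mg.
Total = 500 + 400 = 900 mg.

900 mg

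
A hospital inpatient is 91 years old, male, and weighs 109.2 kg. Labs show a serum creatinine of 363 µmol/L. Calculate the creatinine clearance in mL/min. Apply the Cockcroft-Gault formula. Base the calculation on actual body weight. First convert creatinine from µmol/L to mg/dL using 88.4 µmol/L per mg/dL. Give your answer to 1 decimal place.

18.1 mL/min

SCr = 363 / 88.4 = 4.106 mg/dL
CrCl = (140 − 91) × 109.2 / (72 × 4.106) = 5350.8 / 295.63 ≈ 18.1 mL/min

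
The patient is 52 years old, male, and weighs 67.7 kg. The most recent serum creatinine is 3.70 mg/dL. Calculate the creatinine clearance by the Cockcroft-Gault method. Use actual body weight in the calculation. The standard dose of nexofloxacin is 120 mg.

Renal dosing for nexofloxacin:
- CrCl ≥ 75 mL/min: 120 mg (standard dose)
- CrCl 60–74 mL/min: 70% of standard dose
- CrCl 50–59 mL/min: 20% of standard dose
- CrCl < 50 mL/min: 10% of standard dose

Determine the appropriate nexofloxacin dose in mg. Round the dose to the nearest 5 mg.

10 mg

CrCl = (140 − 52) × 67.7 / (72 × 3.7) = 5957.6 / 266.40 ≈ 22.4 mL/min
CrCl ≈ 22 mL/min → bracket < 50 mL/min.
10% of 120 mg = 12 mg → 10 mg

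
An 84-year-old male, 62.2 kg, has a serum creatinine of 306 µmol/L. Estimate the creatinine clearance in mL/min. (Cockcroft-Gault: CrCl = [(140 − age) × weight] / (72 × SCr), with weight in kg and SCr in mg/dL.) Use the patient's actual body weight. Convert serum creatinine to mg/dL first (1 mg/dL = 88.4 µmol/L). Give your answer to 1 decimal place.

14.0 mL/min

SCr = 306 / 88.4 = 3.462 mg/dL
CrCl = (140 − 84) × 62.2 / (72 × 3.462) = 3483.2 / 249.26 ≈ 14.0 mL/min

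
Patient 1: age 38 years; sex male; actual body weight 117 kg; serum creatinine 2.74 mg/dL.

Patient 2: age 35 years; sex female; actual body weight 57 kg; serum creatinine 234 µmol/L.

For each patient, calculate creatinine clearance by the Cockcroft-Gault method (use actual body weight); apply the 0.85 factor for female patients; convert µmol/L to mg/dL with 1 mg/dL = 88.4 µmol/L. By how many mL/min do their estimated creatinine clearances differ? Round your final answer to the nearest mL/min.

34 mL/min

Patient 1: CrCl = (140 − 38) × 117 / (72 × 2.74) = 11934.0 / 197.28 ≈ 60.5 mL/min
Patient 2: SCr = 234 / 88.4 = 2.647 mg/dL
Patient 2: CrCl = (140 − 35) × 57 / (72 × 2.647) × 0.85 = 5985.0 / 190.58 × 0.85 ≈ 26.7 mL/min
|60.5 − 26.7| = 33.8 mL/min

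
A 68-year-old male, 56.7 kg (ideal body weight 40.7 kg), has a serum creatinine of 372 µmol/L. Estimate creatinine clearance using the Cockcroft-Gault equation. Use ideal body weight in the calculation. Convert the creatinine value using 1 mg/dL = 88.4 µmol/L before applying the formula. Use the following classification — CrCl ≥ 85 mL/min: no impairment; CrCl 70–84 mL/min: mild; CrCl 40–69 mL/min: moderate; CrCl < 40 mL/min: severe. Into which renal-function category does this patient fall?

severe

SCr = 372 / 88.4 = 4.208 mg/dL
CrCl = (140 − 68) × 40.7 / (72 × 4.208) = 2930.4 / 302.98 ≈ 9.7 mL/min
10 mL/min falls in the 'severe' range.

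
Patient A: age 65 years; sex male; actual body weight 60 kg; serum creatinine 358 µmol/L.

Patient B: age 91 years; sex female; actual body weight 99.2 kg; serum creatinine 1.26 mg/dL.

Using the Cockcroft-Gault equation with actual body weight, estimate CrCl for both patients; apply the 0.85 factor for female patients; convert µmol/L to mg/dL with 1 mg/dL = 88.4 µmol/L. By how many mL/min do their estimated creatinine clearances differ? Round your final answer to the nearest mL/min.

Patient A: SCr = 358 / 88.4 = 4.05 mg/dL
Patient A: CrCl = (140 − 65) × 60 / (72 × 4.05) = 4500.0 / 291.60 ≈ 15.4 mL/min
Patient B: CrCl = (140 − 91) × 99.2 / (72 × 1.26) × 0.85 = 4860.8 / 90.72 × 0.85 ≈ 45.5 mL/min
|15.4 − 45.5| = 30.1 mL/min

30 mL/min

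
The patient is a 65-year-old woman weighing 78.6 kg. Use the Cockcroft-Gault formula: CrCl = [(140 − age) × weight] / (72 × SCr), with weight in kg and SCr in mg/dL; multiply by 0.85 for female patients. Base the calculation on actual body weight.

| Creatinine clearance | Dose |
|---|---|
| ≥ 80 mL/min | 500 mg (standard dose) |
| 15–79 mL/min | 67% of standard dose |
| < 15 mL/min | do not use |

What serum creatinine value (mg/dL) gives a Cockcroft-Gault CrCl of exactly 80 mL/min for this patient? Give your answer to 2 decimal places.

Standard dose requires CrCl ≥ 80 mL/min.
Set (140 − 65) × 78.6 × 0.85 / (72 × SCr) = 80
SCr = (140 − 65) × 78.6 × 0.85 / (72 × 80) = 0.870 mg/dL

0.87 mg/dL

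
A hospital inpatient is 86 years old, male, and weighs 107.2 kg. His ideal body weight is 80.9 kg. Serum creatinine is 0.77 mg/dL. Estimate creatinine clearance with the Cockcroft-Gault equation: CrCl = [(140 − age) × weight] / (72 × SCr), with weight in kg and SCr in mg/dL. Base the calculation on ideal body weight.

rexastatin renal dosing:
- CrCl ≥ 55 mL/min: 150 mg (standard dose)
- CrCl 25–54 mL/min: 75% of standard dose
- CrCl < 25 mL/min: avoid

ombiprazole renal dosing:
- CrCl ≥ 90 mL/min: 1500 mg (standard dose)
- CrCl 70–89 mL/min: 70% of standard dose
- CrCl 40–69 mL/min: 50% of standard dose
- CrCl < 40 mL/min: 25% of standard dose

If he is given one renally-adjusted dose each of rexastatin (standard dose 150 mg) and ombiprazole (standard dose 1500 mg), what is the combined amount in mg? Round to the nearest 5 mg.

1200 mg

CrCl = (140 − 86) × 80.9 / (72 × 0.77) = 4368.6 / 55.44 ≈ 78.8 mL/min
CrCl ≈ 79 mL/min.
rexastatin: ≥ 55 mL/min → 100% of 150 mg = 150 mg.
ombiprazole: 70–89 mL/min → 70% of 1500 mg = 1050 mg.
Total = 150 + 1050 = 1200 mg.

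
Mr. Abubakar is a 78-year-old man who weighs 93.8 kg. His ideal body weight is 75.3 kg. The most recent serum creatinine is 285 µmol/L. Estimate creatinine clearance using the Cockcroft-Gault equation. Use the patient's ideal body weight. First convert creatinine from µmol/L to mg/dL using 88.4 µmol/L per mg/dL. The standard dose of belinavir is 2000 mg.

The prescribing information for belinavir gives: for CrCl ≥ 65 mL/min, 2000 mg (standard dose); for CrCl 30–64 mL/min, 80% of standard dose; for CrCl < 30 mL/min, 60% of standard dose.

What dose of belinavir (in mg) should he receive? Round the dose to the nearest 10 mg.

SCr = 285 / 88.4 = 3.224 mg/dL
CrCl = (140 − 78) × 75.3 / (72 × 3.224) = 4668.6 / 232.13 ≈ 20.1 mL/min
CrCl ≈ 20 mL/min → bracket < 30 mL/min.
60% of 2000 mg = 1200 mg

1200 mg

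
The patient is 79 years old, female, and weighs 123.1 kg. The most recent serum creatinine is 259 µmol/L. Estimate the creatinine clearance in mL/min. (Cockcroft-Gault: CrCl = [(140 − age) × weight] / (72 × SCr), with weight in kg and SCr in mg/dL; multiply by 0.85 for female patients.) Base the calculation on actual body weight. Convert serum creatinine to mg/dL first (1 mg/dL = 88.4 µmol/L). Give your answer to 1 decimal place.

30.3 mL/min

SCr = 259 / 88.4 = 2.93 mg/dL
CrCl = (140 − 79) × 123.1 / (72 × 2.93) × 0.85 = 7509.1 / 210.96 × 0.85 ≈ 30.3 mL/min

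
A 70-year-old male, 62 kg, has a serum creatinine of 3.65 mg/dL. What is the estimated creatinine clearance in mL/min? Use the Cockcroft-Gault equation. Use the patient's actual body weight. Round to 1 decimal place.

16.5 mL/min

CrCl = (140 − 70) × 62 / (72 × 3.65) = 4340.0 / 262.80 ≈ 16.5 mL/min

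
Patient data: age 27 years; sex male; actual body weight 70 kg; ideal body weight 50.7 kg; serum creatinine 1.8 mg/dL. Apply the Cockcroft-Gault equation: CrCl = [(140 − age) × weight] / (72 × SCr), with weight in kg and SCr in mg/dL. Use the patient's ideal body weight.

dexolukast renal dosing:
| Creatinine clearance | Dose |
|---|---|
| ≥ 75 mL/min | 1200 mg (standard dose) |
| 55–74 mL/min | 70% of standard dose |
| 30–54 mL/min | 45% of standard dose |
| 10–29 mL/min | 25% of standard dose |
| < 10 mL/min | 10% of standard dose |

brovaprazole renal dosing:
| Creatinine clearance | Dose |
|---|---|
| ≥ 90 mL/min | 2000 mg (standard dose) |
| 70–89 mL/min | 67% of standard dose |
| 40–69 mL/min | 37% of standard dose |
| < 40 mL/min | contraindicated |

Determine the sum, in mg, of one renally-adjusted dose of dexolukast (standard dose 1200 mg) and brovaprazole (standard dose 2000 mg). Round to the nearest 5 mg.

CrCl = (140 − 27) × 50.7 / (72 × 1.8) = 5729.1 / 129.60 ≈ 44.2 mL/min
CrCl ≈ 44 mL/min.
dexolukast: 30–54 mL/min → 45% of 1200 mg = 540 mg.
brovaprazole: 40–69 mL/min → 37% of 2000 mg = 740 mg.
Total = 540 + 740 = 1280 mg.

1280 mg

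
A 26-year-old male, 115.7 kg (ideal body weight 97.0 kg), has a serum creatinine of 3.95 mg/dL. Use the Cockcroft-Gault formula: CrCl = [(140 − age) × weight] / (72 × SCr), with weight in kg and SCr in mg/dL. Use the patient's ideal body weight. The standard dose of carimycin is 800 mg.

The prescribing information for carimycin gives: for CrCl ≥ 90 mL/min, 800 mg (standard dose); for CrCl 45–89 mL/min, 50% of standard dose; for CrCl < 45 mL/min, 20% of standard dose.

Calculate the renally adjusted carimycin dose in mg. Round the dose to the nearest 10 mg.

CrCl = (140 − 26) × 97 / (72 × 3.95) = 11058.0 / 284.40 ≈ 38.9 mL/min
CrCl ≈ 39 mL/min → bracket < 45 mL/min.
20% of 800 mg = 160 mg

160 mg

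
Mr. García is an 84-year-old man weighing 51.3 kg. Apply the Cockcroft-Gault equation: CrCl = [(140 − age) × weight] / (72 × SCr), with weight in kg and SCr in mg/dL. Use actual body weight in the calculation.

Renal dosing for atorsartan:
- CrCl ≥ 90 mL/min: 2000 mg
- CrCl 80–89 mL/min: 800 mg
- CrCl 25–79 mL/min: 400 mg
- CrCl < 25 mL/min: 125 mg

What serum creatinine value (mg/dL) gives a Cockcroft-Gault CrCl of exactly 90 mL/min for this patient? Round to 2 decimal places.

0.44 mg/dL

Standard dose requires CrCl ≥ 90 mL/min.
Set (140 − 84) × 51.3 / (72 × SCr) = 90
SCr = (140 − 84) × 51.3 / (72 × 90) = 0.443 mg/dL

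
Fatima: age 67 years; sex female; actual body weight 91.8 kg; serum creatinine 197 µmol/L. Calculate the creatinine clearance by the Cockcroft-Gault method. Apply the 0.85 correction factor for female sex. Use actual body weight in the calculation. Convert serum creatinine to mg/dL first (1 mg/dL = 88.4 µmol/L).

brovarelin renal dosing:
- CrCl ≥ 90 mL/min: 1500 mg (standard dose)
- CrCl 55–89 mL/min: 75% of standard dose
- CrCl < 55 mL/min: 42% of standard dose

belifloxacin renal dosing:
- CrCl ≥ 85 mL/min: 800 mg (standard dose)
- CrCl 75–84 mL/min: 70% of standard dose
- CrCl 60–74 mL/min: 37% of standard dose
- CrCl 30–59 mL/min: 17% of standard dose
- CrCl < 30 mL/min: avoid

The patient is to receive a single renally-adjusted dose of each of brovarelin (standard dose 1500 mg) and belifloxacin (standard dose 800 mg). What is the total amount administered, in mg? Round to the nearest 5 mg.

765 mg

SCr = 197 / 88.4 = 2.229 mg/dL
CrCl = (140 − 67) × 91.8 / (72 × 2.229) × 0.85 = 6701.4 / 160.49 × 0.85 ≈ 35.5 mL/min
CrCl ≈ 36 mL/min.
brovarelin: < 55 mL/min → 42% of 1500 mg = 630 mg.
belifloxacin: 30–59 mL/min → 17% of 800 mg = 136 mg.
Total = 630 + 136 = 766 mg.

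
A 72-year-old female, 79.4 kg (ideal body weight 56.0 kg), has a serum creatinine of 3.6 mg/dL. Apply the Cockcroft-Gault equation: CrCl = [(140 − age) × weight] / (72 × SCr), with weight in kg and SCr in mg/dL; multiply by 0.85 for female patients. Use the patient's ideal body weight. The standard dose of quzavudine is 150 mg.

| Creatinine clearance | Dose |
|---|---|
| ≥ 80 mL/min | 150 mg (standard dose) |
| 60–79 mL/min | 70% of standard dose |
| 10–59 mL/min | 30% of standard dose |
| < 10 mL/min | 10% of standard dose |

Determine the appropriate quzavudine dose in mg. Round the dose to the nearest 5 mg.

45 mg

CrCl = (140 − 72) × 56 / (72 × 3.6) × 0.85 = 3808.0 / 259.20 × 0.85 ≈ 12.5 mL/min
CrCl ≈ 12 mL/min → bracket 10–59 mL/min.
30% of 150 mg = 45 mg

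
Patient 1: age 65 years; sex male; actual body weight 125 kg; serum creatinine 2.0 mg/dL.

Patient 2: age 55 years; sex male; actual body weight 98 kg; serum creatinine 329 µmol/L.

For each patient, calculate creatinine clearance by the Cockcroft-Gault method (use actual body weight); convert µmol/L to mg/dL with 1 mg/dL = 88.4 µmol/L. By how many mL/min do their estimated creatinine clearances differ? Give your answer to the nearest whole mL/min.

Patient 1: CrCl = (140 − 65) × 125 / (72 × 2) = 9375.0 / 144.00 ≈ 65.1 mL/min
Patient 2: SCr = 329 / 88.4 = 3.722 mg/dL
Patient 2: CrCl = (140 − 55) × 98 / (72 × 3.722) = 8330.0 / 267.98 ≈ 31.1 mL/min
|65.1 − 31.1| = 34.0 mL/min

34 mL/min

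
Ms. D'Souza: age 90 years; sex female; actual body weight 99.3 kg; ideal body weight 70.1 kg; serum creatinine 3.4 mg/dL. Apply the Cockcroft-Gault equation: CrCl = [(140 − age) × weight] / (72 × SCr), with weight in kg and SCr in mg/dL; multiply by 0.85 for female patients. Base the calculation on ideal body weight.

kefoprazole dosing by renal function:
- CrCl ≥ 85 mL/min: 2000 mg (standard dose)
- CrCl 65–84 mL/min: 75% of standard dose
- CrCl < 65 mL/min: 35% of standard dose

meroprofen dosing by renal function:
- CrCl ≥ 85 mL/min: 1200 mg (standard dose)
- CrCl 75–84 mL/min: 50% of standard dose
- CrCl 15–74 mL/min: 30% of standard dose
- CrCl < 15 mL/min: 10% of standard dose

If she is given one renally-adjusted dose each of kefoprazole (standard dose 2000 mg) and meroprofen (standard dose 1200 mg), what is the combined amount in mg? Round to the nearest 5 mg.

CrCl = (140 − 90) × 70.1 / (72 × 3.4) × 0.85 = 3505.0 / 244.80 × 0.85 ≈ 12.2 mL/min
CrCl ≈ 12 mL/min.
kefoprazole: < 65 mL/min → 35% of 2000 mg = 700 mg.
meroprofen: < 15 mL/min → 10% of 1200 mg = 120 mg.
Total = 700 + 120 = 820 mg.

820 mg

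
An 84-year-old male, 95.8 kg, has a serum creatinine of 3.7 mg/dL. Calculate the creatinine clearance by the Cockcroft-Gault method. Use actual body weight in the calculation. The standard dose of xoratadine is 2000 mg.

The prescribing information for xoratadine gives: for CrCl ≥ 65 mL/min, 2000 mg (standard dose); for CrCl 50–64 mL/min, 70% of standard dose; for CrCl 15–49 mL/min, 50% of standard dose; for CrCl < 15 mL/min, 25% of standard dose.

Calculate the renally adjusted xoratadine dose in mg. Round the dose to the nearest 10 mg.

1000 mg

CrCl = (140 − 84) × 95.8 / (72 × 3.7) = 5364.8 / 266.40 ≈ 20.1 mL/min
CrCl ≈ 20 mL/min → bracket 15–49 mL/min.
50% of 2000 mg = 1000 mg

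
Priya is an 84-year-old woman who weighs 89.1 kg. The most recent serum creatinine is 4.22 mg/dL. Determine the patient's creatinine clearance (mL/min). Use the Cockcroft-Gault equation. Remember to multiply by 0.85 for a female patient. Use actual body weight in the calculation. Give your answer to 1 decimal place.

14.0 mL/min

CrCl = (140 − 84) × 89.1 / (72 × 4.22) × 0.85 = 4989.6 / 303.84 × 0.85 ≈ 14.0 mL/min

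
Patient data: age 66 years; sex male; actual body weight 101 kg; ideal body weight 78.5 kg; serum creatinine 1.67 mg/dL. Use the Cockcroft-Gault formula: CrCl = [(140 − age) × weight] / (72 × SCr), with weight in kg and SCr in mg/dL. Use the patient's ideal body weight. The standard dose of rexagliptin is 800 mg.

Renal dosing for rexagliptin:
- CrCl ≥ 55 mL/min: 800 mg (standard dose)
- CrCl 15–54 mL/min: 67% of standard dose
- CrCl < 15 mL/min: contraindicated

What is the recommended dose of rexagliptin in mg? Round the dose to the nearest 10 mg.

540 mg

CrCl = (140 − 66) × 78.5 / (72 × 1.67) = 5809.0 / 120.24 ≈ 48.3 mL/min
CrCl ≈ 48 mL/min → bracket 15–54 mL/min.
67% of 800 mg = 536 mg → 540 mg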